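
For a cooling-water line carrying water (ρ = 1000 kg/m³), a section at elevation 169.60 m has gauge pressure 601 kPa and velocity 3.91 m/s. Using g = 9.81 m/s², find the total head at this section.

Pressure head ψ = P/(ρg) = 601×1000 / (1000 × 9.81) = 61.26 m.
Velocity head = v²/(2g) = 3.91² / (2 × 9.81) = 0.779 m.
h = z + ψ + v²/(2g) = 169.60 + 61.26 + 0.779 = 231.64 m.

h ≈ 231.64 m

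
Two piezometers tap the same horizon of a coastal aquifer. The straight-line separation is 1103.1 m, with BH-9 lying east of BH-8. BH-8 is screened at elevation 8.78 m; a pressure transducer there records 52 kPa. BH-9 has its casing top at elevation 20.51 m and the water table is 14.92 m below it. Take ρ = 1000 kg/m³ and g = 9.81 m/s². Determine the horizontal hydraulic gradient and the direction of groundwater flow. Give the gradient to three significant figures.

i ≈ 0.00770; groundwater flows toward the east

Pressure head at BH-8: ψ = P/(ρg) = 52×1000 / (1000 × 9.81) = 5.30 m.
Total head at BH-8: h = z + ψ = 8.78 + 5.30 = 14.08 m.
Total head at BH-9: h = 20.51 − 14.92 = 5.59 m.
Head difference: h(BH-8) − h(BH-9) = 14.08 − 5.59 = 8.49 m.
Hydraulic gradient: i = |Δh| / L = 8.49 / 1103.1 = 0.00770.
Flow is from higher to lower head: from BH-8 toward BH-9, i.e. toward the east.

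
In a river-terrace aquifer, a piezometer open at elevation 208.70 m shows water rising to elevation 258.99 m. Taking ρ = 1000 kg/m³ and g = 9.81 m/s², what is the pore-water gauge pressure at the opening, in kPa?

Pressure head ψ = h − z = 258.99 − 208.70 = 50.29 m.
P = ρgψ = 1000 × 9.81 × 50.29 = 493345 Pa ≈ 493 kPa.

P ≈ 493 kPa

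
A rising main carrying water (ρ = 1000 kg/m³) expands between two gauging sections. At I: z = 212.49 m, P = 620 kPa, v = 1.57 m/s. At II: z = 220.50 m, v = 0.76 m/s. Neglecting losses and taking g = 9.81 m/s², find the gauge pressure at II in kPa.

P₂ ≈ 542 kPa

Pressure head at I: ψ₁ = P₁/(ρg) = 620×1000 / (1000 × 9.81) = 63.20 m.
Velocity heads: v₁²/2g = 1.57²/19.62 = 0.126 m; v₂²/2g = 0.76²/19.62 = 0.029 m.
Total head H = z₁ + ψ₁ + v₁²/2g = 212.49 + 63.20 + 0.126 = 275.82 m.
ψ₂ = H − z₂ − v₂²/2g = 275.82 − 220.50 − 0.029 = 55.29 m.
P₂ = ρgψ₂ = 1000 × 9.81 × 55.29 ≈ 542 kPa.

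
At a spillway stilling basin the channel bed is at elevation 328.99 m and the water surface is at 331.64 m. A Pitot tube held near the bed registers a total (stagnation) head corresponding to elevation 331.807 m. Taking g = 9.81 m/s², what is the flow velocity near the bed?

Near the bed, under hydrostatic conditions, the piezometric head (z + ψ) equals the free-surface elevation, 331.64 m.
Velocity head = total − piezometric = 331.807 − 331.64 = 0.167 m.
v = √(2g·h_v) = √(2 × 9.81 × 0.167) = 1.81 m/s.

v ≈ 1.81 m/s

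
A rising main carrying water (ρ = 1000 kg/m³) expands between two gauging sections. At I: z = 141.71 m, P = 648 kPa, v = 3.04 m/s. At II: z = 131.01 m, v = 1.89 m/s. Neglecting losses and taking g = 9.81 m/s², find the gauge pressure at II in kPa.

P₂ ≈ 756 kPa

Pressure head at I: ψ₁ = P₁/(ρg) = 648×1000 / (1000 × 9.81) = 66.06 m.
Velocity heads: v₁²/2g = 3.04²/19.62 = 0.471 m; v₂²/2g = 1.89²/19.62 = 0.182 m.
Total head H = z₁ + ψ₁ + v₁²/2g = 141.71 + 66.06 + 0.471 = 208.24 m.
ψ₂ = H − z₂ − v₂²/2g = 208.24 − 131.01 − 0.182 = 77.05 m.
P₂ = ρgψ₂ = 1000 × 9.81 × 77.05 ≈ 756 kPa.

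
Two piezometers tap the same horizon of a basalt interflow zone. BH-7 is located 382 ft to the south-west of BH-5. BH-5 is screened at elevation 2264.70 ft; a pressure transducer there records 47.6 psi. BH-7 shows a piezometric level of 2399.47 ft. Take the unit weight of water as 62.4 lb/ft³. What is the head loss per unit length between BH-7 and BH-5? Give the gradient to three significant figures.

i ≈ 0.0652 ft/ft

Pressure head at BH-5: ψ = 144·P/γ = 144 × 47.6 / 62.4 = 109.85 ft.
Total head at BH-5: h = z + ψ = 2264.70 + 109.85 = 2374.55 ft.
Total head at BH-7: h = 2399.47 ft (water level in the piezometer is the total head).
Head difference: h(BH-5) − h(BH-7) = 2374.55 − 2399.47 = -24.92 ft.
Hydraulic gradient: i = |Δh| / L = 24.92 / 382 = 0.0652.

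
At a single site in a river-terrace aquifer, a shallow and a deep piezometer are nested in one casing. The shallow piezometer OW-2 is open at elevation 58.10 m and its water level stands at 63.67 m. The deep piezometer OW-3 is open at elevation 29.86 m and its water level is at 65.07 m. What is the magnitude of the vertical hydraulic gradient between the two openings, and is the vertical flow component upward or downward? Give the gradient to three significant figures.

|i_v| ≈ 0.0496; vertical flow is upward

Total head at OW-2: h = 63.67 m (water level in the standpipe).
Total head at OW-3: h = 65.07 m.
Δh = h(OW-2) − h(OW-3) = 63.67 − 65.07 = -1.40 m.
Vertical separation Δz = 58.10 − 29.86 = 28.24 m.
|i_v| = |Δh| / Δz = 1.40 / 28.24 = 0.0496.
Head is higher in the deep piezometer, so vertical flow is upward (discharge condition).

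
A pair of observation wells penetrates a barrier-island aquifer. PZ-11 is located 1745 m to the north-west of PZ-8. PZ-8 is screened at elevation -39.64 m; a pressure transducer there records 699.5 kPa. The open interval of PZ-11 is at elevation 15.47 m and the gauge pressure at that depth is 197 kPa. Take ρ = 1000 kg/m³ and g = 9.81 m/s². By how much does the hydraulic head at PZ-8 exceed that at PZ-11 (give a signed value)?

Δh ≈ -3.89 m

Pressure head at PZ-8: ψ = P/(ρg) = 699.5×1000 / (1000 × 9.81) = 71.30 m.
Total head at PZ-8: h = z + ψ = -39.64 + 71.30 = 31.66 m.
Pressure head at PZ-11: ψ = P/(ρg) = 197×1000 / (1000 × 9.81) = 20.08 m.
Total head at PZ-11: h = z + ψ = 15.47 + 20.08 = 35.55 m.
Head difference: h(PZ-8) − h(PZ-11) = 31.66 − 35.55 = -3.89 m.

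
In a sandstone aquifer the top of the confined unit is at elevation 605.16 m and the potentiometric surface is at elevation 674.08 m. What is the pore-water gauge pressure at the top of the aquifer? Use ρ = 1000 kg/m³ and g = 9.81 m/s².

Pressure head at the aquifer top: ψ = h − z = 674.08 − 605.16 = 68.92 m.
P = ρgψ = 1000 × 9.81 × 68.92 = 676105 Pa ≈ 676 kPa.

P ≈ 676 kPa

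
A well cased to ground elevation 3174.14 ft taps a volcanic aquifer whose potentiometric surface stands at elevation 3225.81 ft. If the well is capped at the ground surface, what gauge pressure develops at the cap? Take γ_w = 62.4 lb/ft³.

P ≈ 22.4 psi

Head above the cap: Δh = 3225.81 − 3174.14 = 51.67 ft.
P = γΔh/144 = 62.4 × 51.67 / 144 = 22.4 psi.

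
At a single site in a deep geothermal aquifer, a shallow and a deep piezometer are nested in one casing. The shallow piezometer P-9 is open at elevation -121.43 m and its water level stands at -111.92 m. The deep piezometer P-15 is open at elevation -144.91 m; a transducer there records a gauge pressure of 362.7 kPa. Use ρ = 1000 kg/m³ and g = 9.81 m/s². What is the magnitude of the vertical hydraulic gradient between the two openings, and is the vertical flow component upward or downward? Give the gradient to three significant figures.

Total head at P-9: h = -111.92 m (water level in the standpipe).
Pressure head at P-15: ψ = P/(ρg) = 362.7×1000 / (1000 × 9.81) = 36.97 m.
Total head at P-15: h = z + ψ = -144.91 + 36.97 = -107.94 m.
Δh = h(P-9) − h(P-15) = -111.92 − (-107.94) = -3.98 m.
Vertical separation Δz = -121.43 − (-144.91) = 23.48 m.
|i_v| = |Δh| / Δz = 3.98 / 23.48 = 0.170.
Head is higher in the deep piezometer, so vertical flow is upward (discharge condition).

|i_v| ≈ 0.170; vertical flow is upward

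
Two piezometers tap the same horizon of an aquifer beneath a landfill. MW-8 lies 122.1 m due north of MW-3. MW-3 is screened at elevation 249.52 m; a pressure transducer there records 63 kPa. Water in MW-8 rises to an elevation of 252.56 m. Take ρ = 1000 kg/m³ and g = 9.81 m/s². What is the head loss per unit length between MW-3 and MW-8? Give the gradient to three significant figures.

Pressure head at MW-3: ψ = P/(ρg) = 63×1000 / (1000 × 9.81) = 6.42 m.
Total head at MW-3: h = z + ψ = 249.52 + 6.42 = 255.94 m.
Total head at MW-8: h = 252.56 m (water level in the piezometer is the total head).
Head difference: h(MW-3) − h(MW-8) = 255.94 − 252.56 = 3.38 m.
Hydraulic gradient: i = |Δh| / L = 3.38 / 122.1 = 0.0277.

i ≈ 0.0277 m/m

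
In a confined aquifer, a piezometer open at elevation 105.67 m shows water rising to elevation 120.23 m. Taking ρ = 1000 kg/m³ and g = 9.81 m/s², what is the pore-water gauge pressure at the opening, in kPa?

P ≈ 143 kPa

Pressure head ψ = h − z = 120.23 − 105.67 = 14.56 m.
P = ρgψ = 1000 × 9.81 × 14.56 = 142834 Pa ≈ 143 kPa.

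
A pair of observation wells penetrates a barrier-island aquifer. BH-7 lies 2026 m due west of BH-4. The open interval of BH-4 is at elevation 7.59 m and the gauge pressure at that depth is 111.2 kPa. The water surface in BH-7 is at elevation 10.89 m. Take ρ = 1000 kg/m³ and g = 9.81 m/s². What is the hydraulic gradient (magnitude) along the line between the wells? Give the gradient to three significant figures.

Pressure head at BH-4: ψ = P/(ρg) = 111.2×1000 / (1000 × 9.81) = 11.34 m.
Total head at BH-4: h = z + ψ = 7.59 + 11.34 = 18.93 m.
Total head at BH-7: h = 10.89 m (water level in the piezometer is the total head).
Head difference: h(BH-4) − h(BH-7) = 18.93 − 10.89 = 8.04 m.
Hydraulic gradient: i = |Δh| / L = 8.04 / 2026 = 0.00397.

i ≈ 0.00397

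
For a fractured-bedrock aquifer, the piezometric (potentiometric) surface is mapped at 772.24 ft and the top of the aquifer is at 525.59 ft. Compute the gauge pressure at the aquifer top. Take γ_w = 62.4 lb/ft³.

P ≈ 107 psi

Pressure head at the aquifer top: ψ = h − z = 772.24 − 525.59 = 246.65 ft.
P = γψ/144 = 62.4 × 246.65 / 144 = 107 psi.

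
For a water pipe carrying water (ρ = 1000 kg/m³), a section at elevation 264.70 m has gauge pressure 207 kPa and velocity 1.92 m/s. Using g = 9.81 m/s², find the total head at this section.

h ≈ 285.99 m

Pressure head ψ = P/(ρg) = 207×1000 / (1000 × 9.81) = 21.10 m.
Velocity head = v²/(2g) = 1.92² / (2 × 9.81) = 0.188 m.
h = z + ψ + v²/(2g) = 264.70 + 21.10 + 0.188 = 285.99 m.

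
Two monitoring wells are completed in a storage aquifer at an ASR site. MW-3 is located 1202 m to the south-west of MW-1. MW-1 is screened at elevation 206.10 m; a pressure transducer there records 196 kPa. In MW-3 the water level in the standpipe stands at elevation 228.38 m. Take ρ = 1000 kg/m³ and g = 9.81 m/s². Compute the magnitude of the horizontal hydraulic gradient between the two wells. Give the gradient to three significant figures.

i ≈ 0.00191

Pressure head at MW-1: ψ = P/(ρg) = 196×1000 / (1000 × 9.81) = 19.98 m.
Total head at MW-1: h = z + ψ = 206.10 + 19.98 = 226.08 m.
Total head at MW-3: h = 228.38 m (water level in the piezometer is the total head).
Head difference: h(MW-1) − h(MW-3) = 226.08 − 228.38 = -2.30 m.
Hydraulic gradient: i = |Δh| / L = 2.30 / 1202 = 0.00191.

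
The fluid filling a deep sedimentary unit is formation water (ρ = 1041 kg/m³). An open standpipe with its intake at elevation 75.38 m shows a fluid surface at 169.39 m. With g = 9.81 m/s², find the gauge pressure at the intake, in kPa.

Pressure head ψ = h − z = 169.39 − 75.38 = 94.01 m.
P = ρgψ = 1041 × 9.81 × 94.01 = 960050 Pa ≈ 960 kPa.

P ≈ 960 kPa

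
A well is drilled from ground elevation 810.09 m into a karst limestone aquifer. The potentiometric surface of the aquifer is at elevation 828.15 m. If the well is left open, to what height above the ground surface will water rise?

Water rises to the potentiometric surface, so the rise above ground = 828.15 − 810.09 = 18.06 m.

≈ 18.06 m above ground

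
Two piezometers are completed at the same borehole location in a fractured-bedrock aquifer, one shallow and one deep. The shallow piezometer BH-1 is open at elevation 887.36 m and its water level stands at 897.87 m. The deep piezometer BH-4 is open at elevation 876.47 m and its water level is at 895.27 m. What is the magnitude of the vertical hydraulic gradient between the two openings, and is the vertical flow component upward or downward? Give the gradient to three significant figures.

|i_v| ≈ 0.239; vertical flow is downward

Total head at BH-1: h = 897.87 m (water level in the standpipe).
Total head at BH-4: h = 895.27 m.
Δh = h(BH-1) − h(BH-4) = 897.87 − 895.27 = 2.60 m.
Vertical separation Δz = 887.36 − 876.47 = 10.89 m.
|i_v| = |Δh| / Δz = 2.60 / 10.89 = 0.239.
Head is higher in the shallow piezometer, so vertical flow is downward (recharge condition).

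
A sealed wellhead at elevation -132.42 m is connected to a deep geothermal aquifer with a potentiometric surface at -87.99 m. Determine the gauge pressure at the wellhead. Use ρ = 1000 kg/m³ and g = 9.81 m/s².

Head above the cap: Δh = -87.99 − (-132.42) = 44.43 m.
P = ρgΔh = 1000 × 9.81 × 44.43 = 435858 Pa ≈ 436 kPa.

P ≈ 436 kPa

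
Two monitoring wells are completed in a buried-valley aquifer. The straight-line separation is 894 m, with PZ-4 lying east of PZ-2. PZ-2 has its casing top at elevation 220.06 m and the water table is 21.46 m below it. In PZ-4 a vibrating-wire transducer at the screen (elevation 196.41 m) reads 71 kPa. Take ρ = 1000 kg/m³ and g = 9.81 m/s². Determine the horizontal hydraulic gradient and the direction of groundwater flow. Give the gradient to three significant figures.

i ≈ 0.00565; groundwater flows toward the west

Total head at PZ-2: h = 220.06 − 21.46 = 198.60 m.
Pressure head at PZ-4: ψ = P/(ρg) = 71×1000 / (1000 × 9.81) = 7.24 m.
Total head at PZ-4: h = z + ψ = 196.41 + 7.24 = 203.65 m.
Head difference: h(PZ-2) − h(PZ-4) = 198.60 − 203.65 = -5.05 m.
Hydraulic gradient: i = |Δh| / L = 5.05 / 894 = 0.00565.
Flow is from higher to lower head: from PZ-4 toward PZ-2, i.e. toward the west.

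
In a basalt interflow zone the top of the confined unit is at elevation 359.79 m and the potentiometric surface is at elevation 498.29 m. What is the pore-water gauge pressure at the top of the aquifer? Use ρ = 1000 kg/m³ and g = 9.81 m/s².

Pressure head at the aquifer top: ψ = h − z = 498.29 − 359.79 = 138.50 m.
P = ρgψ = 1000 × 9.81 × 138.50 = 1358685 Pa ≈ 1360 kPa.

P ≈ 1360 kPa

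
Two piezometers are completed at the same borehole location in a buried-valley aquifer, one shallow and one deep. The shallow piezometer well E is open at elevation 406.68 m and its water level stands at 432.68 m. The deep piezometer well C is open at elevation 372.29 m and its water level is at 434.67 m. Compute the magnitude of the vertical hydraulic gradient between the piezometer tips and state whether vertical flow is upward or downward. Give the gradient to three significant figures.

|i_v| ≈ 0.0579; vertical flow is upward

Total head at well E: h = 432.68 m (water level in the standpipe).
Total head at well C: h = 434.67 m.
Δh = h(well E) − h(well C) = 432.68 − 434.67 = -1.99 m.
Vertical separation Δz = 406.68 − 372.29 = 34.39 m.
|i_v| = |Δh| / Δz = 1.99 / 34.39 = 0.0579.
Head is higher in the deep piezometer, so vertical flow is upward (discharge condition).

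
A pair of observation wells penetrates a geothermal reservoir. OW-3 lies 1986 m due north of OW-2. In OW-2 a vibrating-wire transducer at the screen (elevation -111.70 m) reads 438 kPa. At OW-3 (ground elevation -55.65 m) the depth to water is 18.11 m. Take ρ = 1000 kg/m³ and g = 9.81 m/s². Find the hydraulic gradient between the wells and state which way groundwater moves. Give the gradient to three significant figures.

Pressure head at OW-2: ψ = P/(ρg) = 438×1000 / (1000 × 9.81) = 44.65 m.
Total head at OW-2: h = z + ψ = -111.70 + 44.65 = -67.05 m.
Total head at OW-3: h = -55.65 − 18.11 = -73.76 m.
Head difference: h(OW-2) − h(OW-3) = -67.05 − (-73.76) = 6.71 m.
Hydraulic gradient: i = |Δh| / L = 6.71 / 1986 = 0.00338.
Flow is from higher to lower head: from OW-2 toward OW-3, i.e. toward the north.

i ≈ 0.00338; groundwater flows toward the north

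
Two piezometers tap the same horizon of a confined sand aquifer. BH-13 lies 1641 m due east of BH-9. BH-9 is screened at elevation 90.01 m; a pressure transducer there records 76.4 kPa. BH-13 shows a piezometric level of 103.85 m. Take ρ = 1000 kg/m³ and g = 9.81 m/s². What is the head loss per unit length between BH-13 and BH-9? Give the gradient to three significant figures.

i ≈ 0.00369 m/m

Pressure head at BH-9: ψ = P/(ρg) = 76.4×1000 / (1000 × 9.81) = 7.79 m.
Total head at BH-9: h = z + ψ = 90.01 + 7.79 = 97.80 m.
Total head at BH-13: h = 103.85 m (water level in the piezometer is the total head).
Head difference: h(BH-9) − h(BH-13) = 97.80 − 103.85 = -6.05 m.
Hydraulic gradient: i = |Δh| / L = 6.05 / 1641 = 0.00369.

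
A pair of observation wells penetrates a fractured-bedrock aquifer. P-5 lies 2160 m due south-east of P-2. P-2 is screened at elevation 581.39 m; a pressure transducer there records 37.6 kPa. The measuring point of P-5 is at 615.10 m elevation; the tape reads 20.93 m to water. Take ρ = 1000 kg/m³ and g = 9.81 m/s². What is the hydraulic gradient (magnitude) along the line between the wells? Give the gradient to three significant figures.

Pressure head at P-2: ψ = P/(ρg) = 37.6×1000 / (1000 × 9.81) = 3.83 m.
Total head at P-2: h = z + ψ = 581.39 + 3.83 = 585.22 m.
Total head at P-5: h = 615.10 − 20.93 = 594.17 m.
Head difference: h(P-2) − h(P-5) = 585.22 − 594.17 = -8.95 m.
Hydraulic gradient: i = |Δh| / L = 8.95 / 2160 = 0.00414.

i ≈ 0.00414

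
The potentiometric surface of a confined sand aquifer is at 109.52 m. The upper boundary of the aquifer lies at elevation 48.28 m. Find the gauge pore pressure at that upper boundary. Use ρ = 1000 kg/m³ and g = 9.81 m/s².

P ≈ 601 kPa

Pressure head at the aquifer top: ψ = h − z = 109.52 − 48.28 = 61.24 m.
P = ρgψ = 1000 × 9.81 × 61.24 = 600764 Pa ≈ 601 kPa.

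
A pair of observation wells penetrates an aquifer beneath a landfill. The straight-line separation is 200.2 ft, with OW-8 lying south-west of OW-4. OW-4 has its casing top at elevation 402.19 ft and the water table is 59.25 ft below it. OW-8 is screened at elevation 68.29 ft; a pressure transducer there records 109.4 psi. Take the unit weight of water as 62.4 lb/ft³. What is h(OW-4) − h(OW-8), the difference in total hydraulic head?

Δh ≈ 22.19 ft

Total head at OW-4: h = 402.19 − 59.25 = 342.94 ft.
Pressure head at OW-8: ψ = 144·P/γ = 144 × 109.4 / 62.4 = 252.46 ft.
Total head at OW-8: h = z + ψ = 68.29 + 252.46 = 320.75 ft.
Head difference: h(OW-4) − h(OW-8) = 342.94 − 320.75 = 22.19 ft.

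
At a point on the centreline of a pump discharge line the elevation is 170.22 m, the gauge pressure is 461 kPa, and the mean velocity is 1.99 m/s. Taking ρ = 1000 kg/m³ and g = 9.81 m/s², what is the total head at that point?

h ≈ 217.41 m

Pressure head ψ = P/(ρg) = 461×1000 / (1000 × 9.81) = 46.99 m.
Velocity head = v²/(2g) = 1.99² / (2 × 9.81) = 0.202 m.
h = z + ψ + v²/(2g) = 170.22 + 46.99 + 0.202 = 217.41 m.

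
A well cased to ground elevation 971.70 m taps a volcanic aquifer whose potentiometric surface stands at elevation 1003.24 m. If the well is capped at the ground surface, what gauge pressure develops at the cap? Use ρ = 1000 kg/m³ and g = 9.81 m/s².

Head above the cap: Δh = 1003.24 − 971.70 = 31.54 m.
P = ρgΔh = 1000 × 9.81 × 31.54 = 309407 Pa ≈ 309 kPa.

P ≈ 309 kPa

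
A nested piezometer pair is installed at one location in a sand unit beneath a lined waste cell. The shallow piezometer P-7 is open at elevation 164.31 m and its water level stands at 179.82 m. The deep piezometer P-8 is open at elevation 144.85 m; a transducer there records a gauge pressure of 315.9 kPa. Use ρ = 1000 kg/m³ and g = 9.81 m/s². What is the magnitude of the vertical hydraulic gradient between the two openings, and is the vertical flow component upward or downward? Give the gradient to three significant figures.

Total head at P-7: h = 179.82 m (water level in the standpipe).
Pressure head at P-8: ψ = P/(ρg) = 315.9×1000 / (1000 × 9.81) = 32.20 m.
Total head at P-8: h = z + ψ = 144.85 + 32.20 = 177.05 m.
Δh = h(P-7) − h(P-8) = 179.82 − 177.05 = 2.77 m.
Vertical separation Δz = 164.31 − 144.85 = 19.46 m.
|i_v| = |Δh| / Δz = 2.77 / 19.46 = 0.142.
Head is higher in the shallow piezometer, so vertical flow is downward (recharge condition).

|i_v| ≈ 0.142; vertical flow is downward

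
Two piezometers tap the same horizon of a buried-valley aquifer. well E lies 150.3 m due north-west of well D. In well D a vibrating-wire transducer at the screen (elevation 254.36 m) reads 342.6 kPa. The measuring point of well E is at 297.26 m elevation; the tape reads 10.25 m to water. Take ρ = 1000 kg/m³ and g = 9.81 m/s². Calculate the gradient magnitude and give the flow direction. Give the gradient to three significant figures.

i ≈ 0.0151; groundwater flows toward the north-west

Pressure head at well D: ψ = P/(ρg) = 342.6×1000 / (1000 × 9.81) = 34.92 m.
Total head at well D: h = z + ψ = 254.36 + 34.92 = 289.28 m.
Total head at well E: h = 297.26 − 10.25 = 287.01 m.
Head difference: h(well D) − h(well E) = 289.28 − 287.01 = 2.27 m.
Hydraulic gradient: i = |Δh| / L = 2.27 / 150.3 = 0.0151.
Flow is from higher to lower head: from well D toward well E, i.e. toward the north-west.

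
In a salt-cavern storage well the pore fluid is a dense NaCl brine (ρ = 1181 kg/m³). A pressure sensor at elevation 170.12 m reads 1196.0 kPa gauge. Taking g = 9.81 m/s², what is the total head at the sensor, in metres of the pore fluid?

h ≈ 273.35 m

ψ = P/(ρg) = 1196.0×1000 / (1181 × 9.81) = 103.23 m.
h = z + ψ = 170.12 + 103.23 = 273.35 m.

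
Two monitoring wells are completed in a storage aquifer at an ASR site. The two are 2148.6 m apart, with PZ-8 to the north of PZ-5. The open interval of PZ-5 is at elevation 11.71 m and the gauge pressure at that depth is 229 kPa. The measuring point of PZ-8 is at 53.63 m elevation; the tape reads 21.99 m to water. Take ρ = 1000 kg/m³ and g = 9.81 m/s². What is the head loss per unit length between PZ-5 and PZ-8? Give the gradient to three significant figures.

i ≈ 0.00159 m/m

Pressure head at PZ-5: ψ = P/(ρg) = 229×1000 / (1000 × 9.81) = 23.34 m.
Total head at PZ-5: h = z + ψ = 11.71 + 23.34 = 35.05 m.
Total head at PZ-8: h = 53.63 − 21.99 = 31.64 m.
Head difference: h(PZ-5) − h(PZ-8) = 35.05 − 31.64 = 3.41 m.
Hydraulic gradient: i = |Δh| / L = 3.41 / 2148.6 = 0.00159.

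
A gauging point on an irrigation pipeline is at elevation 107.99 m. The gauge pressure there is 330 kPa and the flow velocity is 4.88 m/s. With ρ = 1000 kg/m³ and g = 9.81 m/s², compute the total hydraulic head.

h ≈ 142.84 m

Pressure head ψ = P/(ρg) = 330×1000 / (1000 × 9.81) = 33.64 m.
Velocity head = v²/(2g) = 4.88² / (2 × 9.81) = 1.214 m.
h = z + ψ + v²/(2g) = 107.99 + 33.64 + 1.214 = 142.84 m.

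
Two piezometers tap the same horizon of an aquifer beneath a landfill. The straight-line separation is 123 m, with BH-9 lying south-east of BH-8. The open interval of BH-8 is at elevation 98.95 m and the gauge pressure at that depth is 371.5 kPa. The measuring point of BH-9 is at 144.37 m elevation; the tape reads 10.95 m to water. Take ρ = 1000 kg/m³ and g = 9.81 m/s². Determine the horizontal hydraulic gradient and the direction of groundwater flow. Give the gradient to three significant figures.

i ≈ 0.0276; groundwater flows toward the south-east

Pressure head at BH-8: ψ = P/(ρg) = 371.5×1000 / (1000 × 9.81) = 37.87 m.
Total head at BH-8: h = z + ψ = 98.95 + 37.87 = 136.82 m.
Total head at BH-9: h = 144.37 − 10.95 = 133.42 m.
Head difference: h(BH-8) − h(BH-9) = 136.82 − 133.42 = 3.40 m.
Hydraulic gradient: i = |Δh| / L = 3.40 / 123 = 0.0276.
Flow is from higher to lower head: from BH-8 toward BH-9, i.e. toward the south-east.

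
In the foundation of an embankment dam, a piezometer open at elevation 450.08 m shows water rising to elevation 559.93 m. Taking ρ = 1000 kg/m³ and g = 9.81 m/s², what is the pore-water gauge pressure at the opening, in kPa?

P ≈ 1080 kPa

Pressure head ψ = h − z = 559.93 − 450.08 = 109.85 m.
P = ρgψ = 1000 × 9.81 × 109.85 = 1077628 Pa ≈ 1080 kPa.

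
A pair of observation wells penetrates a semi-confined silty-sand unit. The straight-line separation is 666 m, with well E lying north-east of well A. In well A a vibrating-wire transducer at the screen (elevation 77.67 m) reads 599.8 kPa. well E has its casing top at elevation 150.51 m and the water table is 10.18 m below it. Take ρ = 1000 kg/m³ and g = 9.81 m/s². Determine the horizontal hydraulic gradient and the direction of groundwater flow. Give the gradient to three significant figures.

Pressure head at well A: ψ = P/(ρg) = 599.8×1000 / (1000 × 9.81) = 61.14 m.
Total head at well A: h = z + ψ = 77.67 + 61.14 = 138.81 m.
Total head at well E: h = 150.51 − 10.18 = 140.33 m.
Head difference: h(well A) − h(well E) = 138.81 − 140.33 = -1.52 m.
Hydraulic gradient: i = |Δh| / L = 1.52 / 666 = 0.00228.
Flow is from higher to lower head: from well E toward well A, i.e. toward the south-west.

i ≈ 0.00228; groundwater flows toward the south-west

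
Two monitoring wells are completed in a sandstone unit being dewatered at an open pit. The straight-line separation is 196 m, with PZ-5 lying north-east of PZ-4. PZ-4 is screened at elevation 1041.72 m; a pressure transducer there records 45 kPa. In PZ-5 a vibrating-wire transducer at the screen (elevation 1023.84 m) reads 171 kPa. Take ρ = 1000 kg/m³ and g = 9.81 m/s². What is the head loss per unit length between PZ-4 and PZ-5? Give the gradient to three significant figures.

Pressure head at PZ-4: ψ = P/(ρg) = 45×1000 / (1000 × 9.81) = 4.59 m.
Total head at PZ-4: h = z + ψ = 1041.72 + 4.59 = 1046.31 m.
Pressure head at PZ-5: ψ = P/(ρg) = 171×1000 / (1000 × 9.81) = 17.43 m.
Total head at PZ-5: h = z + ψ = 1023.84 + 17.43 = 1041.27 m.
Head difference: h(PZ-4) − h(PZ-5) = 1046.31 − 1041.27 = 5.04 m.
Hydraulic gradient: i = |Δh| / L = 5.04 / 196 = 0.0257.

i ≈ 0.0257 m/m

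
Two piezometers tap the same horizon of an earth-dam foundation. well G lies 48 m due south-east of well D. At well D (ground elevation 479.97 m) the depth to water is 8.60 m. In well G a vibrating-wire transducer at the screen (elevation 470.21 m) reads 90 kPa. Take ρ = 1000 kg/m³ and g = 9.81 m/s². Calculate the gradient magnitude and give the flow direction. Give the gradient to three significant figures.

i ≈ 0.167; groundwater flows toward the north-west

Total head at well D: h = 479.97 − 8.60 = 471.37 m.
Pressure head at well G: ψ = P/(ρg) = 90×1000 / (1000 × 9.81) = 9.17 m.
Total head at well G: h = z + ψ = 470.21 + 9.17 = 479.38 m.
Head difference: h(well D) − h(well G) = 471.37 − 479.38 = -8.01 m.
Hydraulic gradient: i = |Δh| / L = 8.01 / 48 = 0.167.
Flow is from higher to lower head: from well G toward well D, i.e. toward the north-west.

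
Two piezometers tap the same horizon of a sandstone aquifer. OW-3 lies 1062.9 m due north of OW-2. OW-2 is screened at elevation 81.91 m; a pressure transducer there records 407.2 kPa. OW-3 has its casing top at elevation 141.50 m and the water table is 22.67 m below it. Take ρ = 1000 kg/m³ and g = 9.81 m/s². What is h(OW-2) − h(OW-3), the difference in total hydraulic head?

Pressure head at OW-2: ψ = P/(ρg) = 407.2×1000 / (1000 × 9.81) = 41.51 m.
Total head at OW-2: h = z + ψ = 81.91 + 41.51 = 123.42 m.
Total head at OW-3: h = 141.50 − 22.67 = 118.83 m.
Head difference: h(OW-2) − h(OW-3) = 123.42 − 118.83 = 4.59 m.

Δh ≈ 4.59 m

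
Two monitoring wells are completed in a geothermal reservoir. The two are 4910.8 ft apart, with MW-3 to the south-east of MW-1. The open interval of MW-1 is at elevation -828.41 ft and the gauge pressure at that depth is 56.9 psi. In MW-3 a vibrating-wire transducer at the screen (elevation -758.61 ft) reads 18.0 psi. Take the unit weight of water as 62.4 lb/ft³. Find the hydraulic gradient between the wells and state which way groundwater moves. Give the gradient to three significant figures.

Pressure head at MW-1: ψ = 144·P/γ = 144 × 56.9 / 62.4 = 131.31 ft.
Total head at MW-1: h = z + ψ = -828.41 + 131.31 = -697.10 ft.
Pressure head at MW-3: ψ = 144·P/γ = 144 × 18.0 / 62.4 = 41.54 ft.
Total head at MW-3: h = z + ψ = -758.61 + 41.54 = -717.07 ft.
Head difference: h(MW-1) − h(MW-3) = -697.10 − (-717.07) = 19.97 ft.
Hydraulic gradient: i = |Δh| / L = 19.97 / 4910.8 = 0.00407.
Flow is from higher to lower head: from MW-1 toward MW-3, i.e. toward the south-east.

i ≈ 0.00407; groundwater flows toward the south-east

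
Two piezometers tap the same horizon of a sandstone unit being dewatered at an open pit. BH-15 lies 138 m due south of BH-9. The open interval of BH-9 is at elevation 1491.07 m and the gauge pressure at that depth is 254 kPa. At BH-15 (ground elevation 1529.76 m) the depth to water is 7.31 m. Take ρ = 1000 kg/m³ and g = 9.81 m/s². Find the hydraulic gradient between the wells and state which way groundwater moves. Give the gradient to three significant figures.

Pressure head at BH-9: ψ = P/(ρg) = 254×1000 / (1000 × 9.81) = 25.89 m.
Total head at BH-9: h = z + ψ = 1491.07 + 25.89 = 1516.96 m.
Total head at BH-15: h = 1529.76 − 7.31 = 1522.45 m.
Head difference: h(BH-9) − h(BH-15) = 1516.96 − 1522.45 = -5.49 m.
Hydraulic gradient: i = |Δh| / L = 5.49 / 138 = 0.0398.
Flow is from higher to lower head: from BH-15 toward BH-9, i.e. toward the north.

i ≈ 0.0398; groundwater flows toward the north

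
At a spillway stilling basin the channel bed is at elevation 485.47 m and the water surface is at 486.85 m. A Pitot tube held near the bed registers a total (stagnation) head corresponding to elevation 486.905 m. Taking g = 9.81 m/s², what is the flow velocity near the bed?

v ≈ 1.04 m/s

Near the bed, under hydrostatic conditions, the piezometric head (z + ψ) equals the free-surface elevation, 486.85 m.
Velocity head = total − piezometric = 486.905 − 486.85 = 0.055 m.
v = √(2g·h_v) = √(2 × 9.81 × 0.055) = 1.04 m/s.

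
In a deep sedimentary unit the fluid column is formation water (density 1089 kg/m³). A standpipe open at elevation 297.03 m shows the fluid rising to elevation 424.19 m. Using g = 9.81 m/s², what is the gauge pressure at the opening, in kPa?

P ≈ 1360 kPa

Pressure head ψ = h − z = 424.19 − 297.03 = 127.16 m.
P = ρgψ = 1089 × 9.81 × 127.16 = 1358462 Pa ≈ 1360 kPa.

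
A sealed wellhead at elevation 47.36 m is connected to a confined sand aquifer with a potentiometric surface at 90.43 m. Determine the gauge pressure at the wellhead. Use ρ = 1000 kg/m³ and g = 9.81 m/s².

Head above the cap: Δh = 90.43 − 47.36 = 43.07 m.
P = ρgΔh = 1000 × 9.81 × 43.07 = 422517 Pa ≈ 423 kPa.

P ≈ 423 kPa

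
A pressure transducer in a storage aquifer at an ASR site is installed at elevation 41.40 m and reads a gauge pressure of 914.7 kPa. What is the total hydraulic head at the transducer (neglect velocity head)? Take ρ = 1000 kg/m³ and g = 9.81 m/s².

ψ = P/(ρg) = 914.7×1000 / (1000 × 9.81) = 93.24 m.
h = z + ψ = 41.40 + 93.24 = 134.64 m.

h ≈ 134.64 m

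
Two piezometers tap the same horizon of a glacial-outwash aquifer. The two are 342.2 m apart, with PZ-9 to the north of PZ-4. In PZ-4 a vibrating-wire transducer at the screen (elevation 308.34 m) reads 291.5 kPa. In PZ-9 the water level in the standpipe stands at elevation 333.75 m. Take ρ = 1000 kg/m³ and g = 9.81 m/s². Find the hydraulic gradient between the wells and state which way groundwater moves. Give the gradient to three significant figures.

Pressure head at PZ-4: ψ = P/(ρg) = 291.5×1000 / (1000 × 9.81) = 29.71 m.
Total head at PZ-4: h = z + ψ = 308.34 + 29.71 = 338.05 m.
Total head at PZ-9: h = 333.75 m (water level in the piezometer is the total head).
Head difference: h(PZ-4) − h(PZ-9) = 338.05 − 333.75 = 4.30 m.
Hydraulic gradient: i = |Δh| / L = 4.30 / 342.2 = 0.0126.
Flow is from higher to lower head: from PZ-4 toward PZ-9, i.e. toward the north.

i ≈ 0.0126; groundwater flows toward the north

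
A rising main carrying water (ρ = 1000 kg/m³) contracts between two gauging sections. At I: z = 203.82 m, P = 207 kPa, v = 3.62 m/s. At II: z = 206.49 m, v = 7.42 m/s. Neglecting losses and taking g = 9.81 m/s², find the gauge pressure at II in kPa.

Pressure head at I: ψ₁ = P₁/(ρg) = 207×1000 / (1000 × 9.81) = 21.10 m.
Velocity heads: v₁²/2g = 3.62²/19.62 = 0.668 m; v₂²/2g = 7.42²/19.62 = 2.806 m.
Total head H = z₁ + ψ₁ + v₁²/2g = 203.82 + 21.10 + 0.668 = 225.59 m.
ψ₂ = H − z₂ − v₂²/2g = 225.59 − 206.49 − 2.806 = 16.29 m.
P₂ = ρgψ₂ = 1000 × 9.81 × 16.29 ≈ 160 kPa.

P₂ ≈ 160 kPa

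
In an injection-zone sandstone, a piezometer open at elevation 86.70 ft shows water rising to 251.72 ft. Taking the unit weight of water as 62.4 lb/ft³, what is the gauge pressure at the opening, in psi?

P ≈ 71.5 psi

Pressure head ψ = h − z = 251.72 − 86.70 = 165.02 ft.
P = γ·ψ / 144 = 62.4 × 165.02 / 144 = 71.5 psi.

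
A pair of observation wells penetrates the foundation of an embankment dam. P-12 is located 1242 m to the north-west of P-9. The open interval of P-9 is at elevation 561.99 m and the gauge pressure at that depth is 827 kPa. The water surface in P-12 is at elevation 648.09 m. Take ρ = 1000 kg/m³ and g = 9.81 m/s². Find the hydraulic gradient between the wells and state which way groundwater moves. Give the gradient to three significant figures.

Pressure head at P-9: ψ = P/(ρg) = 827×1000 / (1000 × 9.81) = 84.30 m.
Total head at P-9: h = z + ψ = 561.99 + 84.30 = 646.29 m.
Total head at P-12: h = 648.09 m (water level in the piezometer is the total head).
Head difference: h(P-9) − h(P-12) = 646.29 − 648.09 = -1.80 m.
Hydraulic gradient: i = |Δh| / L = 1.80 / 1242 = 0.00145.
Flow is from higher to lower head: from P-12 toward P-9, i.e. toward the south-east.

i ≈ 0.00145; groundwater flows toward the south-east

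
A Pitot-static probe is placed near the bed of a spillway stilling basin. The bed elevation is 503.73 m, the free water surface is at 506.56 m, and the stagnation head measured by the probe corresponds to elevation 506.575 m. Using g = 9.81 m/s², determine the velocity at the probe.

v ≈ 0.542 m/s

Near the bed, under hydrostatic conditions, the piezometric head (z + ψ) equals the free-surface elevation, 506.56 m.
Velocity head = total − piezometric = 506.575 − 506.56 = 0.015 m.
v = √(2g·h_v) = √(2 × 9.81 × 0.015) = 0.542 m/s.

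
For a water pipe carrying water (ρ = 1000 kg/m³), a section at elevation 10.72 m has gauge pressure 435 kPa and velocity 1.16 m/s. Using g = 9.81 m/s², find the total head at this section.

Pressure head ψ = P/(ρg) = 435×1000 / (1000 × 9.81) = 44.34 m.
Velocity head = v²/(2g) = 1.16² / (2 × 9.81) = 0.069 m.
h = z + ψ + v²/(2g) = 10.72 + 44.34 + 0.069 = 55.13 m.

h ≈ 55.13 m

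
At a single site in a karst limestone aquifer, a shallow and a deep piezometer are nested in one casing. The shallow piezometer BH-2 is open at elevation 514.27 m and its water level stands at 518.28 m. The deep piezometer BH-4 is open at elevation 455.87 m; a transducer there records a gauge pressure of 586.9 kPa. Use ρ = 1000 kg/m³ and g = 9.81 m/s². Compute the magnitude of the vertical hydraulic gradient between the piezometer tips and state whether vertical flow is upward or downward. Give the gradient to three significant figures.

Total head at BH-2: h = 518.28 m (water level in the standpipe).
Pressure head at BH-4: ψ = P/(ρg) = 586.9×1000 / (1000 × 9.81) = 59.83 m.
Total head at BH-4: h = z + ψ = 455.87 + 59.83 = 515.70 m.
Δh = h(BH-2) − h(BH-4) = 518.28 − 515.70 = 2.58 m.
Vertical separation Δz = 514.27 − 455.87 = 58.40 m.
|i_v| = |Δh| / Δz = 2.58 / 58.40 = 0.0442.
Head is higher in the shallow piezometer, so vertical flow is downward (recharge condition).

|i_v| ≈ 0.0442; vertical flow is downward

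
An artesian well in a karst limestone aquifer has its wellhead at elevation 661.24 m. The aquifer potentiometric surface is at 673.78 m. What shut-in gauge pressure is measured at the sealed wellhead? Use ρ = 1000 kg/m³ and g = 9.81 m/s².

P ≈ 123 kPa

Head above the cap: Δh = 673.78 − 661.24 = 12.54 m.
P = ρgΔh = 1000 × 9.81 × 12.54 = 123017 Pa ≈ 123 kPa.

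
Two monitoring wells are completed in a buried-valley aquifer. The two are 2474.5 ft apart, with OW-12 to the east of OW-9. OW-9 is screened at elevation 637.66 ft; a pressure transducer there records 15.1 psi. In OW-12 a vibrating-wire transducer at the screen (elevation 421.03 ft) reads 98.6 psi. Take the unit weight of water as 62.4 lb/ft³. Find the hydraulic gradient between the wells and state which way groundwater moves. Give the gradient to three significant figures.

i ≈ 0.00967; groundwater flows toward the east

Pressure head at OW-9: ψ = 144·P/γ = 144 × 15.1 / 62.4 = 34.85 ft.
Total head at OW-9: h = z + ψ = 637.66 + 34.85 = 672.51 ft.
Pressure head at OW-12: ψ = 144·P/γ = 144 × 98.6 / 62.4 = 227.54 ft.
Total head at OW-12: h = z + ψ = 421.03 + 227.54 = 648.57 ft.
Head difference: h(OW-9) − h(OW-12) = 672.51 − 648.57 = 23.94 ft.
Hydraulic gradient: i = |Δh| / L = 23.94 / 2474.5 = 0.00967.
Flow is from higher to lower head: from OW-9 toward OW-12, i.e. toward the east.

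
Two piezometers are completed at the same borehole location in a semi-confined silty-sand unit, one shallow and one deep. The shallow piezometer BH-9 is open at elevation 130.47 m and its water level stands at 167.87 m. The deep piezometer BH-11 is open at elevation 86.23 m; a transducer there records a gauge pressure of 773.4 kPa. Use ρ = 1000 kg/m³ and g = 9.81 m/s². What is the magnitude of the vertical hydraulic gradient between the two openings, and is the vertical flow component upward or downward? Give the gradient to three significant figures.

Total head at BH-9: h = 167.87 m (water level in the standpipe).
Pressure head at BH-11: ψ = P/(ρg) = 773.4×1000 / (1000 × 9.81) = 78.84 m.
Total head at BH-11: h = z + ψ = 86.23 + 78.84 = 165.07 m.
Δh = h(BH-9) − h(BH-11) = 167.87 − 165.07 = 2.80 m.
Vertical separation Δz = 130.47 − 86.23 = 44.24 m.
|i_v| = |Δh| / Δz = 2.80 / 44.24 = 0.0633.
Head is higher in the shallow piezometer, so vertical flow is downward (recharge condition).

|i_v| ≈ 0.0633; vertical flow is downward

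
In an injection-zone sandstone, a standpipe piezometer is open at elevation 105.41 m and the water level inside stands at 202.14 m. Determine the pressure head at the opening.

Total head h = 202.14 m (the water-surface elevation in the piezometer).
Pressure head ψ = h − z = 202.14 − 105.41 = 96.73 m.

ψ ≈ 96.73 m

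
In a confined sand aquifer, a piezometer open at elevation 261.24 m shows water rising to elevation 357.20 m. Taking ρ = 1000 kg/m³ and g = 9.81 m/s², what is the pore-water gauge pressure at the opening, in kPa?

P ≈ 941 kPa

Pressure head ψ = h − z = 357.20 − 261.24 = 95.96 m.
P = ρgψ = 1000 × 9.81 × 95.96 = 941368 Pa ≈ 941 kPa.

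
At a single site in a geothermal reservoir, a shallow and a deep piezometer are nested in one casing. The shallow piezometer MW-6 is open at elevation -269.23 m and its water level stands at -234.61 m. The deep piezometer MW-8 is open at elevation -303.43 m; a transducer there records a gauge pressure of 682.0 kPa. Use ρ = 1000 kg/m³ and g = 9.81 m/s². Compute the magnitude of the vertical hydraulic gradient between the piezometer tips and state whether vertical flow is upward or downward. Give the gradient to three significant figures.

|i_v| ≈ 0.0205; vertical flow is upward

Total head at MW-6: h = -234.61 m (water level in the standpipe).
Pressure head at MW-8: ψ = P/(ρg) = 682.0×1000 / (1000 × 9.81) = 69.52 m.
Total head at MW-8: h = z + ψ = -303.43 + 69.52 = -233.91 m.
Δh = h(MW-6) − h(MW-8) = -234.61 − (-233.91) = -0.70 m.
Vertical separation Δz = -269.23 − (-303.43) = 34.20 m.
|i_v| = |Δh| / Δz = 0.70 / 34.20 = 0.0205.
Head is higher in the deep piezometer, so vertical flow is upward (discharge condition).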